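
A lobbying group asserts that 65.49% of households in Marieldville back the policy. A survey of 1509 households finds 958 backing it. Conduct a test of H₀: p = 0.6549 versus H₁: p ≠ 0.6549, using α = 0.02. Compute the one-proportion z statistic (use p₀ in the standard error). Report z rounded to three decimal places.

z = -1.638

p̂ = 958/1509 = 0.634858.
SE = √(p₀(1−p₀)/n) = √(0.22601/1509) = 0.012238.
z = (0.634858 − 0.6549)/0.012238 = -0.020042/0.012238 = -1.638.
Two-sided p-value ≈ 2·Φ(−1.638) = 0.1015, so at α = 0.02 we fail to reject H₀.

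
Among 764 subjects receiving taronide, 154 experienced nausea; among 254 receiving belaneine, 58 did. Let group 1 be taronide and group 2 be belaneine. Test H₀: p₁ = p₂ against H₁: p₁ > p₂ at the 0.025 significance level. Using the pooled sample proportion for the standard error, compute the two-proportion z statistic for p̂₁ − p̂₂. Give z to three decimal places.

p̂₁ = 154/764 ≈ 0.201571, p̂₂ = 58/254 ≈ 0.228346.
Pooled p̂ = (154+58)/(764+254) = 212/1018 = 0.208251.
SE = √(p̂(1−p̂)(1/n₁+1/n₂)) = √(0.208251·0.791749·0.00524591) = √(0.00086496) = 0.029410.
z = (0.201571 − 0.228346)/0.029410 = -0.026775/0.029410 = -0.910.
p-value = P(Z > -0.910) ≈ 0.8187; since p > α = 0.025, fail to reject H₀.

z = -0.910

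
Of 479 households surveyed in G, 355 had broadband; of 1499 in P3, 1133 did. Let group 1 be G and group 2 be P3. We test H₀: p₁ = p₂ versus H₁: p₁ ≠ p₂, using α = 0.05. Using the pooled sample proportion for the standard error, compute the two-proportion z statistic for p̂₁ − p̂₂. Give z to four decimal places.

z = -0.6492

p̂₁ = 355/479 = 0.741127, p̂₂ = 1133/1499 = 0.755837.
Pooled p̂ = (355+1133)/(479+1499) = 1488/1978 = 0.752275.
SE = √(0.186357 × 0.00275479) = 0.022658.
z = (0.741127 − 0.755837)/0.022658 = -0.014710/0.022658 = -0.6492.
p-value = 2·P(Z > 0.649) ≈ 0.5162, so at α = 0.05 we fail to reject H₀.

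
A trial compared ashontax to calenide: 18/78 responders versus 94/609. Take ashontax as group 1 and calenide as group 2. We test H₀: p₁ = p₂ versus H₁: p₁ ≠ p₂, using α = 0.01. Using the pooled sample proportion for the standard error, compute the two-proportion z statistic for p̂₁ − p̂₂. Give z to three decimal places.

p̂₁ = 18/78 = 0.23077, p̂₂ = 94/609 = 0.15435.
Pooled p̂ = (18+94)/(78+609) = 112/687 = 0.16303.
SE = √(0.13645 × 0.0144625) = 0.04442.
z = (0.23077 − 0.15435)/0.04442 = 0.07642/0.04442 = 1.720.
p-value = 2·P(Z > 1.720) ≈ 0.0854; since p > α = 0.01, fail to reject H₀.

z = 1.720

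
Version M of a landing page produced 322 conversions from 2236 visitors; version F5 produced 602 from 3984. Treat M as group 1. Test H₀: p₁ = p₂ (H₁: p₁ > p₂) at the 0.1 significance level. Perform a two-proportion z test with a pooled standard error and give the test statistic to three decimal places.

p̂₁ = 322/2236 = 0.144007, p̂₂ = 602/3984 = 0.151104.
Pooled p̂ = (322+602)/(2236+3984) = 924/6220 = 0.148553.
SE = √(0.126485 × 0.000698231) = 0.009398.
z = (0.144007 − 0.151104)/0.009398 = -0.007097/0.009398 = -0.755.
p-value = P(Z > -0.755) ≈ 0.7749. With α = 0.1, fail to reject H₀.

z = -0.755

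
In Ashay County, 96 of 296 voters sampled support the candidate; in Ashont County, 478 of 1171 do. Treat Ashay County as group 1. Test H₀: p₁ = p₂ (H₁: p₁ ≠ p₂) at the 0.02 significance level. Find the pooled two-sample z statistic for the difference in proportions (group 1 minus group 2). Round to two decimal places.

p̂₁ = 96/296 ≈ 0.32432, p̂₂ = 478/1171 ≈ 0.40820.
Pooled p̂ = (96+478)/(296+1171) = 574/1467 = 0.39127.
SE = √(p̂(1−p̂)(1/n₁+1/n₂)) = √(0.39127·0.60873·0.00423235) = √(0.00100806) = 0.03175.
z = (0.32432 − 0.40820)/0.03175 = -0.08388/0.03175 = -2.64.
p-value = 2·P(Z > 2.642) ≈ 0.0082. With α = 0.02, reject H₀.

z = -2.64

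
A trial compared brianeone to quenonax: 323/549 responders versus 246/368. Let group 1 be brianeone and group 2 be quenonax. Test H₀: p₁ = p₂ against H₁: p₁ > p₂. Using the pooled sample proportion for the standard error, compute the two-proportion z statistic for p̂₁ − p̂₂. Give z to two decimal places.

p̂₁ = 323/549 = 0.5883, p̂₂ = 246/368 = 0.6685.
Pooled p̂ = (323+246)/(549+368) = 569/917 = 0.6205.
SE = √(0.235479 × 0.00453888) = 0.0327.
z = (0.5883 − 0.6685)/0.0327 = -0.0802/0.0327 = -2.45.
p-value = P(Z > -2.451) ≈ 0.9929.

z = -2.45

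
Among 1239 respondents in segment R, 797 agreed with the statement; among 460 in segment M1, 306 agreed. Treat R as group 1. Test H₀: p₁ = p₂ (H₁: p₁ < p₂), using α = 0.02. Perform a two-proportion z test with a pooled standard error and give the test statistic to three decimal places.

p̂₁ = 797/1239 = 0.64326, p̂₂ = 306/460 = 0.66522.
Pooled p̂ = (797+306)/(1239+460) = 1103/1699 = 0.64921.
SE = √(0.227738 × 0.00298102) = 0.02606.
z = (0.64326 − 0.66522)/0.02606 = -0.02196/0.02606 = -0.843.
p-value = P(Z < -0.843) ≈ 0.1997; since p > α = 0.02, fail to reject H₀.

z = -0.843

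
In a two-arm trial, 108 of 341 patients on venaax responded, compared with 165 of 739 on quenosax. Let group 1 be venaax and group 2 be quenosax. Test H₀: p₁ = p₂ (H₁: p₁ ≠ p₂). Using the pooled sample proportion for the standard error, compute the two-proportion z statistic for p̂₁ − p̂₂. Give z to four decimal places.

z = 3.2842

p̂₁ = 108/341 = 0.316716, p̂₂ = 165/739 = 0.223275.
Pooled p̂ = (108+165)/(341+739) = 273/1080 = 0.252778.
SE = √(0.188881 × 0.00428573) = 0.028452.
z = (0.316716 − 0.223275)/0.028452 = 0.093441/0.028452 = 3.2842.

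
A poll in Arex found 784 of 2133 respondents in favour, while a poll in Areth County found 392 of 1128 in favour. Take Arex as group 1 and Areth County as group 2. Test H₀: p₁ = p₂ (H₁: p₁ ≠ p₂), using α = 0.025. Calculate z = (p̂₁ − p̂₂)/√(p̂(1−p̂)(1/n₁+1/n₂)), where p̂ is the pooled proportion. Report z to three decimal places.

z = 1.134

p̂₁ = 784/2133 ≈ 0.367557, p̂₂ = 392/1128 ≈ 0.347518.
Pooled p̂ = (784+392)/(2133+1128) = 1176/3261 = 0.360626.
SE = √(p̂(1−p̂)(1/n₁+1/n₂)) = √(0.360626·0.639374·0.00135535) = √(0.000312509) = 0.017678.
z = (0.367557 − 0.347518)/0.017678 = 0.020039/0.017678 = 1.134.
Two-sided p-value ≈ 2·Φ(−1.134) = 0.2570. With α = 0.025, fail to reject H₀.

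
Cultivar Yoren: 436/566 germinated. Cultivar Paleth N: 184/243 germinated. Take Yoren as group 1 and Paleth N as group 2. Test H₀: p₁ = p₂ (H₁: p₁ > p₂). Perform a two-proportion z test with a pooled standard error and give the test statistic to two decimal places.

p̂₁ = 436/566 ≈ 0.7703, p̂₂ = 184/243 ≈ 0.7572.
Pooled p̂ = (436+184)/(566+243) = 620/809 = 0.7664.
SE = √(p̂(1−p̂)(1/n₁+1/n₂)) = √(0.7664·0.2336·0.00588201) = √(0.00105313) = 0.0325.
z = (0.7703 − 0.7572)/0.0325 = 0.0131/0.0325 = 0.40.
p-value = P(Z > 0.404) ≈ 0.3430.

z = 0.40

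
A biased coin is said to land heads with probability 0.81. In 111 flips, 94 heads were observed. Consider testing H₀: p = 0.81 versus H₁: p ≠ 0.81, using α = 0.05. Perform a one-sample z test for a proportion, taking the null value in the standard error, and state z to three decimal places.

p̂ = 94/111 = 0.84685.
Under H₀, SE = √(0.81·0.19/111) = √(0.00138649) = 0.03724.
z = (0.84685 − 0.81)/0.03724 = 0.03685/0.03724 = 0.990.
Two-sided p-value ≈ 2·Φ(−0.990) = 0.3224. With α = 0.05, fail to reject H₀.

z = 0.990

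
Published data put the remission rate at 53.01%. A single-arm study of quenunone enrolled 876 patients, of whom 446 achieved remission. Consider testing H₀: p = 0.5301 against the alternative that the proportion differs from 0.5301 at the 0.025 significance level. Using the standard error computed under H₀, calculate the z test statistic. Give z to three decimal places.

p̂ = 446/876 = 0.509132.
Under H₀, SE = √(0.5301·0.4699/876) = √(0.000284354) = 0.016863.
z = (0.509132 − 0.5301)/0.016863 = -0.020968/0.016863 = -1.243.
Two-sided p-value ≈ 2·Φ(−1.243) = 0.2137; since p > α = 0.025, fail to reject H₀.

z = -1.243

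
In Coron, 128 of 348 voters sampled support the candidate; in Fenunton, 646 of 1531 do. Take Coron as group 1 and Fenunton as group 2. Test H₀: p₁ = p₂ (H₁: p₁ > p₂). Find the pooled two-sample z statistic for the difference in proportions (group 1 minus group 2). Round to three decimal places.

p̂₁ = 128/348 = 0.36782, p̂₂ = 646/1531 = 0.42195.
Pooled p̂ = (128+646)/(348+1531) = 774/1879 = 0.41192.
SE = √(p̂(1−p̂)(1/n₁+1/n₂)) = √(0.41192·0.58808·0.00352673) = √(0.000854323) = 0.02923.
z = (0.36782 − 0.42195)/0.02923 = -0.05413/0.02923 = -1.852.
p-value = P(Z > -1.852) ≈ 0.9680.

z = -1.852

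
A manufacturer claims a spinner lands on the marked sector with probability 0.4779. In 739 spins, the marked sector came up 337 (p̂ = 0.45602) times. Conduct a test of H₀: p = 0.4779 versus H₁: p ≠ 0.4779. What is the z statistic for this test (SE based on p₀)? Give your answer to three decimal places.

z = -1.191

p̂ = 337/739 ≈ 0.45602.
Under H₀, SE = √(0.4779·0.5221/739) = √(0.000337634) = 0.01837.
z = (0.45602 − 0.4779)/0.01837 = -0.02188/0.01837 = -1.191.
Two-sided p-value ≈ 2·Φ(−1.191) = 0.2338.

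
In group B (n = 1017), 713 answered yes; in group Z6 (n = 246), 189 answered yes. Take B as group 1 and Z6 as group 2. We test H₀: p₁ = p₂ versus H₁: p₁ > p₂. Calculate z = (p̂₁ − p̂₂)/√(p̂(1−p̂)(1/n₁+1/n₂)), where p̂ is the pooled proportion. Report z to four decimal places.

p̂₁ = 713/1017 = 0.701082, p̂₂ = 189/246 = 0.768293.
Pooled p̂ = (713+189)/(1017+246) = 902/1263 = 0.714173.
SE = √(p̂(1−p̂)(1/n₁+1/n₂)) = √(0.714173·0.285827·0.00504832) = √(0.00103052) = 0.032102.
z = (0.701082 − 0.768293)/0.032102 = -0.067211/0.032102 = -2.0937.
p-value = P(Z > -2.094) ≈ 0.9819.

z = -2.0937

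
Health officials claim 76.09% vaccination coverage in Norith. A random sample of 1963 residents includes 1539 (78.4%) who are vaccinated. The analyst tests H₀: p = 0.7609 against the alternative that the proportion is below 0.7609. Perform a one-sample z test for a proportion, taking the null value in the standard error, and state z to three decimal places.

z = 2.400

p̂ = 1539/1963 = 0.784004.
Under H₀, SE = √(0.7609·0.2391/1963) = √(9.26802e-05) = 0.009627.
z = (0.784004 − 0.7609)/0.009627 = 0.023104/0.009627 = 2.400.
p-value = P(Z < 2.400) ≈ 0.9918.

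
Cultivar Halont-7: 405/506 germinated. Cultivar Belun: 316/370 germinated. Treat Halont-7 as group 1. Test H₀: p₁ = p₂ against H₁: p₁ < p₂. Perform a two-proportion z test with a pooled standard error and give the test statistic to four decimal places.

p̂₁ = 405/506 = 0.800395, p̂₂ = 316/370 = 0.854054.
Pooled p̂ = (405+316)/(506+370) = 721/876 = 0.823059.
SE = √(p̂(1−p̂)(1/n₁+1/n₂)) = √(0.823059·0.176941·0.00467899) = √(0.000681413) = 0.026104.
z = (0.800395 − 0.854054)/0.026104 = -0.053659/0.026104 = -2.0556.

z = -2.0556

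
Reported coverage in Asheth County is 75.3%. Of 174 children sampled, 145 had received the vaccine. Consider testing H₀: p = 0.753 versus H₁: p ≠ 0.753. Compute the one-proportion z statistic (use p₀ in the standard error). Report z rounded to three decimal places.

p̂ = 145/174 ≈ 0.83333.
Under H₀, SE = √(0.753·0.247/174) = √(0.00106891) = 0.03269.
z = (0.83333 − 0.753)/0.03269 = 0.08033/0.03269 = 2.457.
Two-sided p-value ≈ 2·Φ(−2.457) = 0.0140.

z = 2.457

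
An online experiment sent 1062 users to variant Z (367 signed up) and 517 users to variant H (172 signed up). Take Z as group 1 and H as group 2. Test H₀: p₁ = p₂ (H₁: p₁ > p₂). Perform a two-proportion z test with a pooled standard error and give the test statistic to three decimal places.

z = 0.507

p̂₁ = 367/1062 ≈ 0.345574, p̂₂ = 172/517 ≈ 0.332689.
Pooled p̂ = (367+172)/(1062+517) = 539/1579 = 0.341355.
SE = √(0.224832 × 0.00287586) = 0.025428.
z = (0.345574 − 0.332689)/0.025428 = 0.012885/0.025428 = 0.507.
p-value = P(Z > 0.507) ≈ 0.3062.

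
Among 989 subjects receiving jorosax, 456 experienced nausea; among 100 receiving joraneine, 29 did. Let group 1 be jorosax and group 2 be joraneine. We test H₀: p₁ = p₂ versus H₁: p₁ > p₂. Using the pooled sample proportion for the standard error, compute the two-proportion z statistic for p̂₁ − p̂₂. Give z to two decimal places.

z = 3.28

p̂₁ = 456/989 = 0.4611, p̂₂ = 29/100 = 0.2900.
Pooled p̂ = (456+29)/(989+100) = 485/1089 = 0.4454.
SE = √(0.247015 × 0.0110111) = 0.0522.
z = (0.4611 − 0.2900)/0.0522 = 0.1711/0.0522 = 3.28.
p-value = P(Z > 3.280) ≈ 0.0005.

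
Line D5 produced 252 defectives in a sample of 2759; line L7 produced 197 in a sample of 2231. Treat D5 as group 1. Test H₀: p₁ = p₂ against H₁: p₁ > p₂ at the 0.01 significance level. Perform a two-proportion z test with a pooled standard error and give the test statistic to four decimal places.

p̂₁ = 252/2759 = 0.091337, p̂₂ = 197/2231 = 0.088301.
Pooled p̂ = (252+197)/(2759+2231) = 449/4990 = 0.089980.
SE = √(p̂(1−p̂)(1/n₁+1/n₂)) = √(0.089980·0.910020·0.00081068) = √(6.63813e-05) = 0.008147.
z = (0.091337 − 0.088301)/0.008147 = 0.003036/0.008147 = 0.3727.
p-value = P(Z > 0.373) ≈ 0.3547. With α = 0.01, fail to reject H₀.

z = 0.3727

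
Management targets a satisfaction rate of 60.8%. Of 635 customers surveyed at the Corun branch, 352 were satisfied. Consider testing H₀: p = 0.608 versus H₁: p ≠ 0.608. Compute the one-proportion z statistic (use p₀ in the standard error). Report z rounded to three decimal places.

z = -2.770

p̂ = 352/635 ≈ 0.554331.
Under H₀, SE = √(0.608·0.392/635) = √(0.000375332) = 0.019373.
z = (0.554331 − 0.608)/0.019373 = -0.053669/0.019373 = -2.770.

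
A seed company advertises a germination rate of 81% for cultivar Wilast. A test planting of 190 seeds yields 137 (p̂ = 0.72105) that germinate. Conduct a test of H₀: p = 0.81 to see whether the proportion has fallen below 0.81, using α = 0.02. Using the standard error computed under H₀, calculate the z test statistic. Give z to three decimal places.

z = -3.125

p̂ = 137/190 = 0.72105.
SE = √(p₀(1−p₀)/n) = √(0.1539/190) = 0.02846.
z = (0.72105 − 0.81)/0.02846 = -0.08895/0.02846 = -3.125.
p-value = P(Z < -3.125) ≈ 0.0009; since p < α = 0.02, reject H₀.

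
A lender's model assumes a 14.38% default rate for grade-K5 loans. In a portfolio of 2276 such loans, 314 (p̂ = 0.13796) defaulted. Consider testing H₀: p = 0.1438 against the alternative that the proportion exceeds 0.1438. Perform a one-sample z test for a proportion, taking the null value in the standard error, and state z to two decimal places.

p̂ = 314/2276 ≈ 0.13796.
Under H₀, SE = √(0.1438·0.8562/2276) = √(5.40956e-05) = 0.00735.
z = (0.13796 − 0.1438)/0.00735 = -0.00584/0.00735 = -0.79.
p-value = P(Z > -0.794) ≈ 0.7864.

z = -0.79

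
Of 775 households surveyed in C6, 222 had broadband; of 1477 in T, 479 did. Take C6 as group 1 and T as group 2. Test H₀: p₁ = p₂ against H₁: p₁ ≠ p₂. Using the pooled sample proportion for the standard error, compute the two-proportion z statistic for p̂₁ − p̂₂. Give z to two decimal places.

p̂₁ = 222/775 = 0.2865, p̂₂ = 479/1477 = 0.3243.
Pooled p̂ = (222+479)/(775+1477) = 701/2252 = 0.3113.
SE = √(p̂(1−p̂)(1/n₁+1/n₂)) = √(0.3113·0.6887·0.00196737) = √(0.000421773) = 0.0205.
z = (0.2865 − 0.3243)/0.0205 = -0.0378/0.0205 = -1.84.
p-value = 2·P(Z > 1.843) ≈ 0.0653.

z = -1.84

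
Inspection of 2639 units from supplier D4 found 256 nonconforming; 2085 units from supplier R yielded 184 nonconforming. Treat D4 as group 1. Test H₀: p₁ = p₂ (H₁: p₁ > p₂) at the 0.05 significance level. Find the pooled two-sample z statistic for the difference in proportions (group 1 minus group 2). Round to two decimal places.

p̂₁ = 256/2639 = 0.09701, p̂₂ = 184/2085 = 0.08825.
Pooled p̂ = (256+184)/(2639+2085) = 440/4724 = 0.09314.
SE = √(0.0844661 × 0.000858548) = 0.00852.
z = (0.09701 − 0.08825)/0.00852 = 0.00876/0.00852 = 1.03.
p-value = P(Z > 1.028) ≈ 0.1519; since p > α = 0.05, fail to reject H₀.

z = 1.03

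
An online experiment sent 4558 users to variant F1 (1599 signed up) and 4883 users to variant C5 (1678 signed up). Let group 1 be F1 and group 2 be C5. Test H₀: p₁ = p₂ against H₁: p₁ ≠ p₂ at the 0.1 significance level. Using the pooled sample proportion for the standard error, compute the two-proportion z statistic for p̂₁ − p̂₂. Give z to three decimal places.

p̂₁ = 1599/4558 = 0.350812, p̂₂ = 1678/4883 = 0.343641.
Pooled p̂ = (1599+1678)/(4558+4883) = 3277/9441 = 0.347103.
SE = √(p̂(1−p̂)(1/n₁+1/n₂)) = √(0.347103·0.652897·0.000424187) = √(9.61302e-05) = 0.009805.
z = (0.350812 − 0.343641)/0.009805 = 0.007171/0.009805 = 0.731.
Two-sided p-value ≈ 2·Φ(−0.731) = 0.4646; since p > α = 0.1, fail to reject H₀.

z = 0.731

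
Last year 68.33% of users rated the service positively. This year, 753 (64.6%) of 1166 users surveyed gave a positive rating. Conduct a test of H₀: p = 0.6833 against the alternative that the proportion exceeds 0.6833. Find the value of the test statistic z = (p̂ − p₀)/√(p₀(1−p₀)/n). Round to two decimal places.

z = -2.75

p̂ = 753/1166 ≈ 0.64580.
Standard error under H₀: √(0.6833×0.3167/1166) = 0.01362.
z = (0.64580 − 0.6833)/0.01362 = -0.03750/0.01362 = -2.75.
p-value = P(Z > -2.753) ≈ 0.9970.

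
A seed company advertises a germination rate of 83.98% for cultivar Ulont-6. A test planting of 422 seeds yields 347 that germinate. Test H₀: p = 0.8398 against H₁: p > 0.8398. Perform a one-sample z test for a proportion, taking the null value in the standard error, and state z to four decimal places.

z = -0.9815

p̂ = 347/422 ≈ 0.822275.
SE = √(p₀(1−p₀)/n) = √(0.13454/422) = 0.017855.
z = (0.822275 − 0.8398)/0.017855 = -0.017525/0.017855 = -0.9815.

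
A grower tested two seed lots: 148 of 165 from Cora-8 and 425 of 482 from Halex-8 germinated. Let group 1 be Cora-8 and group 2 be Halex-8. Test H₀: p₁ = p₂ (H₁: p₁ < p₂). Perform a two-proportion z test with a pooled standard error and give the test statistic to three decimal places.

z = 0.530

p̂₁ = 148/165 ≈ 0.89697, p̂₂ = 425/482 ≈ 0.88174.
Pooled p̂ = (148+425)/(165+482) = 573/647 = 0.88563.
SE = √(0.101293 × 0.00813529) = 0.02871.
z = (0.89697 − 0.88174)/0.02871 = 0.01523/0.02871 = 0.530.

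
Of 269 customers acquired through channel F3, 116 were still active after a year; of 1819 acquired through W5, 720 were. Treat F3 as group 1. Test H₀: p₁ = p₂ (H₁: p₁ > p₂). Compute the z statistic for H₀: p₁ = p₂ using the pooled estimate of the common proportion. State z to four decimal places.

z = 1.1062

p̂₁ = 116/269 ≈ 0.431227, p̂₂ = 720/1819 ≈ 0.395822.
Pooled p̂ = (116+720)/(269+1819) = 836/2088 = 0.400383.
SE = √(0.240076 × 0.00426722) = 0.032007.
z = (0.431227 − 0.395822)/0.032007 = 0.035405/0.032007 = 1.1062.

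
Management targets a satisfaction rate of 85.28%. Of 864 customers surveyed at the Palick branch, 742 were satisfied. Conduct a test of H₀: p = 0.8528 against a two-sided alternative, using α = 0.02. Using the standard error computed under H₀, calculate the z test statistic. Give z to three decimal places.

p̂ = 742/864 ≈ 0.858796.
SE = √(p₀(1−p₀)/n) = √(0.12553/864) = 0.012054.
z = (0.858796 − 0.8528)/0.012054 = 0.005996/0.012054 = 0.497.
p-value = 2·P(Z > 0.497) ≈ 0.6189. With α = 0.02, fail to reject H₀.

z = 0.497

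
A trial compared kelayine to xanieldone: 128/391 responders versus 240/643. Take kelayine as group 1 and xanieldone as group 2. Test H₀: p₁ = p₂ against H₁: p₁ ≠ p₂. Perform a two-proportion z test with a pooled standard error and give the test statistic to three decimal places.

p̂₁ = 128/391 ≈ 0.32737, p̂₂ = 240/643 ≈ 0.37325.
Pooled p̂ = (128+240)/(391+643) = 368/1034 = 0.35590.
SE = √(p̂(1−p̂)(1/n₁+1/n₂)) = √(0.35590·0.64410·0.00411275) = √(0.000942787) = 0.03070.
z = (0.32737 − 0.37325)/0.03070 = -0.04588/0.03070 = -1.494.
p-value = 2·P(Z > 1.494) ≈ 0.1351.

z = -1.494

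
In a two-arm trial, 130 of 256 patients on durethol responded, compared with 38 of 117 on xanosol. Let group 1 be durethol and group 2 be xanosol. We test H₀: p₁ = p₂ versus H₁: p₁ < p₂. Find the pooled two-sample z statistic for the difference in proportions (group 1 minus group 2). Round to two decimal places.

z = 3.30

p̂₁ = 130/256 ≈ 0.5078, p̂₂ = 38/117 ≈ 0.3248.
Pooled p̂ = (130+38)/(256+117) = 168/373 = 0.4504.
SE = √(p̂(1−p̂)(1/n₁+1/n₂)) = √(0.4504·0.5496·0.0124533) = √(0.00308268) = 0.0555.
z = (0.5078 − 0.3248)/0.0555 = 0.1830/0.0555 = 3.30.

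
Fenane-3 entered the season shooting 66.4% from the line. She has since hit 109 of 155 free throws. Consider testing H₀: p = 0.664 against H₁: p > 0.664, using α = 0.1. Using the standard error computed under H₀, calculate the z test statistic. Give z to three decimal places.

p̂ = 109/155 = 0.70323.
Under H₀, SE = √(0.664·0.336/155) = √(0.00143938) = 0.03794.
z = (0.70323 − 0.664)/0.03794 = 0.03923/0.03794 = 1.034.
p-value = P(Z > 1.034) ≈ 0.1506; since p > α = 0.1, fail to reject H₀.

z = 1.034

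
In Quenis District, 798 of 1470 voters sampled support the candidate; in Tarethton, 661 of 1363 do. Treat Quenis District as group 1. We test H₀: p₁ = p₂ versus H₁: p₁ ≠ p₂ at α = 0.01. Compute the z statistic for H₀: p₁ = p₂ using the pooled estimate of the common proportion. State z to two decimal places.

z = 3.08

p̂₁ = 798/1470 = 0.5429, p̂₂ = 661/1363 = 0.4850.
Pooled p̂ = (798+661)/(1470+1363) = 1459/2833 = 0.5150.
SE = √(0.249775 × 0.00141395) = 0.0188.
z = (0.5429 − 0.4850)/0.0188 = 0.0579/0.0188 = 3.08.
p-value = 2·P(Z > 3.081) ≈ 0.0021, so at α = 0.01 we reject H₀.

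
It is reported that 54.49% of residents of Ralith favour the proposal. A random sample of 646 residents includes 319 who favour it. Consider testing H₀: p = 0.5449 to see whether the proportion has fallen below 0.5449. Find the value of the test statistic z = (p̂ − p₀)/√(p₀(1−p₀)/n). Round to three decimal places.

p̂ = 319/646 ≈ 0.49381.
SE = √(p₀(1−p₀)/n) = √(0.24798/646) = 0.01959.
z = (0.49381 − 0.5449)/0.01959 = -0.05109/0.01959 = -2.608.
p-value = P(Z < -2.608) ≈ 0.0046.

z = -2.608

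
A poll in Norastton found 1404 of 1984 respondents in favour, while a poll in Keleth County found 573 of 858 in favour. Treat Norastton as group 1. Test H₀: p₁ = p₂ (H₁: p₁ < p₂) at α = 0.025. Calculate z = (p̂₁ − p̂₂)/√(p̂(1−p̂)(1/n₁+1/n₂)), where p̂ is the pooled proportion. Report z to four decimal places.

z = 2.1184

p̂₁ = 1404/1984 ≈ 0.7076613, p̂₂ = 573/858 ≈ 0.6678322.
Pooled p̂ = (1404+573)/(1984+858) = 1977/2842 = 0.6956369.
SE = √(0.211726 × 0.00166953) = 0.0188012.
z = (0.7076613 − 0.6678322)/0.0188012 = 0.0398291/0.0188012 = 2.1184.
p-value = P(Z < 2.118) ≈ 0.9829, so at α = 0.025 we fail to reject H₀.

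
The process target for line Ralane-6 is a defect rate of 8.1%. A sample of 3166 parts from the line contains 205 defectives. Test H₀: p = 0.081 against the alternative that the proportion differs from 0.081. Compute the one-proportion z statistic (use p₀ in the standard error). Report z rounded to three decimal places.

z = -3.351

p̂ = 205/3166 = 0.06475.
SE = √(p₀(1−p₀)/n) = √(0.074439/3166) = 0.00485.
z = (0.06475 − 0.081)/0.00485 = -0.01625/0.00485 = -3.351.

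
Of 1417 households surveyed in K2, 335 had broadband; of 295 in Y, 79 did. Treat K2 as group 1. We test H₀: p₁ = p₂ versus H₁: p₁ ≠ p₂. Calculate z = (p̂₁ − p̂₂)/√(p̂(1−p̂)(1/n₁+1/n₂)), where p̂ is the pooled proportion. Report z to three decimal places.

z = -1.145

p̂₁ = 335/1417 = 0.236415, p̂₂ = 79/295 = 0.267797.
Pooled p̂ = (335+79)/(1417+295) = 414/1712 = 0.241822.
SE = √(0.183344 × 0.00409555) = 0.027402.
z = (0.236415 − 0.267797)/0.027402 = -0.031382/0.027402 = -1.145.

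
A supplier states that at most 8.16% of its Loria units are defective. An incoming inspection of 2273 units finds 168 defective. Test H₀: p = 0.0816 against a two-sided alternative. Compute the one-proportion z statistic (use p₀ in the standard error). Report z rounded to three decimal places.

p̂ = 168/2273 = 0.073911.
Standard error under H₀: √(0.0816×0.9184/2273) = 0.005742.
z = (0.073911 − 0.0816)/0.005742 = -0.007689/0.005742 = -1.339.
p-value = 2·P(Z > 1.339) ≈ 0.1805.

z = -1.339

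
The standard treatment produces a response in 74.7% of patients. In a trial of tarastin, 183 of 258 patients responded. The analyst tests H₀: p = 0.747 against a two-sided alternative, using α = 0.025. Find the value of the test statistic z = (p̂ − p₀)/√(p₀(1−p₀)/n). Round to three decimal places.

p̂ = 183/258 = 0.70930.
SE = √(p₀(1−p₀)/n) = √(0.18899/258) = 0.02707.
z = (0.70930 − 0.747)/0.02707 = -0.03770/0.02707 = -1.393.
p-value = 2·P(Z > 1.393) ≈ 0.1637, so at α = 0.025 we fail to reject H₀.

z = -1.393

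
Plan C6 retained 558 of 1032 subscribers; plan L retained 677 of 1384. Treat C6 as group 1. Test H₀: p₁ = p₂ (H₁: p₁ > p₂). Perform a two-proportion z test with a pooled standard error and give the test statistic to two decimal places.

p̂₁ = 558/1032 = 0.54070, p̂₂ = 677/1384 = 0.48916.
Pooled p̂ = (558+677)/(1032+1384) = 1235/2416 = 0.51118.
SE = √(0.249875 × 0.00169154) = 0.02056.
z = (0.54070 − 0.48916)/0.02056 = 0.05154/0.02056 = 2.51.
p-value = P(Z > 2.507) ≈ 0.0061.

z = 2.51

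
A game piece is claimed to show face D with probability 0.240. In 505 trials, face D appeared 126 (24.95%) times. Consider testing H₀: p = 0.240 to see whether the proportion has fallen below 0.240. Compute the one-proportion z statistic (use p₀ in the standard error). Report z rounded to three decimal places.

z = 0.500

p̂ = 126/505 = 0.24950.
Standard error under H₀: √(0.24×0.76/505) = 0.01900.
z = (0.24950 − 0.24)/0.01900 = 0.00950/0.01900 = 0.500.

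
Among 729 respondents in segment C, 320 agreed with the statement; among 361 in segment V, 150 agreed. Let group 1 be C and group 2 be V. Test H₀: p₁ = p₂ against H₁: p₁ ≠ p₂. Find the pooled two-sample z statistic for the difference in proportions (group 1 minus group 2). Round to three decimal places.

z = 0.736

p̂₁ = 320/729 ≈ 0.43896, p̂₂ = 150/361 ≈ 0.41551.
Pooled p̂ = (320+150)/(729+361) = 470/1090 = 0.43119.
SE = √(p̂(1−p̂)(1/n₁+1/n₂)) = √(0.43119·0.56881·0.00414183) = √(0.00101585) = 0.03187.
z = (0.43896 − 0.41551)/0.03187 = 0.02345/0.03187 = 0.736.
p-value = 2·P(Z > 0.736) ≈ 0.4620.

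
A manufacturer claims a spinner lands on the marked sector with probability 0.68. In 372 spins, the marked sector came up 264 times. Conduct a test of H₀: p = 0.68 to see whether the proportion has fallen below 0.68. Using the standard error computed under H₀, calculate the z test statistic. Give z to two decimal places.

p̂ = 264/372 = 0.7097.
SE = √(p₀(1−p₀)/n) = √(0.2176/372) = 0.0242.
z = (0.7097 − 0.68)/0.0242 = 0.0297/0.0242 = 1.23.

z = 1.23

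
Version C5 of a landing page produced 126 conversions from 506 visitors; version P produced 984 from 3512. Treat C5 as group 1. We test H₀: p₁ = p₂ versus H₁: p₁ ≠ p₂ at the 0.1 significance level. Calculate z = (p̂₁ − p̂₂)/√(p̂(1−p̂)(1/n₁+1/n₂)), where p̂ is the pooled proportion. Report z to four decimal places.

z = -1.4660

p̂₁ = 126/506 ≈ 0.249012, p̂₂ = 984/3512 ≈ 0.280182.
Pooled p̂ = (126+984)/(506+3512) = 1110/4018 = 0.276257.
SE = √(p̂(1−p̂)(1/n₁+1/n₂)) = √(0.276257·0.723743·0.00226102) = √(0.000452067) = 0.021262.
z = (0.249012 − 0.280182)/0.021262 = -0.031170/0.021262 = -1.4660.
p-value = 2·P(Z > 1.466) ≈ 0.1426, so at α = 0.1 we fail to reject H₀.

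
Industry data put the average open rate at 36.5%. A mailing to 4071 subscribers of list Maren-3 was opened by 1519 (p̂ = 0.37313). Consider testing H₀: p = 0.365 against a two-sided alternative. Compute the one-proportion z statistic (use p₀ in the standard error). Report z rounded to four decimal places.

z = 1.0771

p̂ = 1519/4071 = 0.373127.
Under H₀, SE = √(0.365·0.635/4071) = √(5.69332e-05) = 0.007545.
z = (0.373127 − 0.365)/0.007545 = 0.008127/0.007545 = 1.0771.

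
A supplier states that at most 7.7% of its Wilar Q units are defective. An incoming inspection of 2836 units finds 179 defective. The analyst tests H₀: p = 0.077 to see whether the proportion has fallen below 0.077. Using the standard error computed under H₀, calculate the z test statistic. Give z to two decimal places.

z = -2.77

p̂ = 179/2836 ≈ 0.06312.
SE = √(p₀(1−p₀)/n) = √(0.071071/2836) = 0.00501.
z = (0.06312 − 0.077)/0.00501 = -0.01388/0.00501 = -2.77.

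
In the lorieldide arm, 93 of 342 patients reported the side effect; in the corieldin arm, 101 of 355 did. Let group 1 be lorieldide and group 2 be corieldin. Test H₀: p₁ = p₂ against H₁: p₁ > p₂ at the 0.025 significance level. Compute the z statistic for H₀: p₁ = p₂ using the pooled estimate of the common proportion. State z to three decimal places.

p̂₁ = 93/342 = 0.27193, p̂₂ = 101/355 = 0.28451.
Pooled p̂ = (93+101)/(342+355) = 194/697 = 0.27834.
SE = √(0.200865 × 0.00574088) = 0.03396.
z = (0.27193 − 0.28451)/0.03396 = -0.01258/0.03396 = -0.370.
p-value = P(Z > -0.370) ≈ 0.6444. With α = 0.025, fail to reject H₀.

z = -0.370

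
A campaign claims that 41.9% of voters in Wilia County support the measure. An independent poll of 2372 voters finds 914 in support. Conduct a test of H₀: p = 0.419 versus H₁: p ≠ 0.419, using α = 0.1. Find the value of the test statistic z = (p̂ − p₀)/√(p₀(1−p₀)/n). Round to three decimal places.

z = -3.324

p̂ = 914/2372 = 0.38533.
Under H₀, SE = √(0.419·0.581/2372) = √(0.00010263) = 0.01013.
z = (0.38533 − 0.419)/0.01013 = -0.03367/0.01013 = -3.324.
Two-sided p-value ≈ 2·Φ(−3.324) = 0.0009; since p < α = 0.1, reject H₀.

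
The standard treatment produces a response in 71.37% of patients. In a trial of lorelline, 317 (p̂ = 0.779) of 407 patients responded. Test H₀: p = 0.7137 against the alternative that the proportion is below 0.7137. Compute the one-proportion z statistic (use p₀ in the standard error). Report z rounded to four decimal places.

p̂ = 317/407 = 0.7788698.
Under H₀, SE = √(0.7137·0.2863/407) = √(0.000502045) = 0.0224064.
z = (0.7788698 − 0.7137)/0.0224064 = 0.0651698/0.0224064 = 2.9085.
p-value = P(Z < 2.909) ≈ 0.9982.

z = 2.9085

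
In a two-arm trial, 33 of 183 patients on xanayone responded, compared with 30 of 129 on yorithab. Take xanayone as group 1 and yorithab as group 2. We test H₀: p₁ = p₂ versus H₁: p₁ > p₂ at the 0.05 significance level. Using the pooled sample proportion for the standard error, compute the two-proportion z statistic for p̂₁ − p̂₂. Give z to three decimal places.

z = -1.132

p̂₁ = 33/183 ≈ 0.18033, p̂₂ = 30/129 ≈ 0.23256.
Pooled p̂ = (33+30)/(183+129) = 63/312 = 0.20192.
SE = √(p̂(1−p̂)(1/n₁+1/n₂)) = √(0.20192·0.79808·0.0132164) = √(0.00212983) = 0.04615.
z = (0.18033 − 0.23256)/0.04615 = -0.05223/0.04615 = -1.132.
p-value = P(Z > -1.132) ≈ 0.8711; since p > α = 0.05, fail to reject H₀.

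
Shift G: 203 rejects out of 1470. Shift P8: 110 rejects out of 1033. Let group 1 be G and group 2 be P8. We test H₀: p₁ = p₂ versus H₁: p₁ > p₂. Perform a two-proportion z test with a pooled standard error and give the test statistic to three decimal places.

p̂₁ = 203/1470 ≈ 0.13810, p̂₂ = 110/1033 ≈ 0.10649.
Pooled p̂ = (203+110)/(1470+1033) = 313/2503 = 0.12505.
SE = √(0.109412 × 0.00164833) = 0.01343.
z = (0.13810 − 0.10649)/0.01343 = 0.03161/0.01343 = 2.354.
p-value = P(Z > 2.354) ≈ 0.0093.

z = 2.354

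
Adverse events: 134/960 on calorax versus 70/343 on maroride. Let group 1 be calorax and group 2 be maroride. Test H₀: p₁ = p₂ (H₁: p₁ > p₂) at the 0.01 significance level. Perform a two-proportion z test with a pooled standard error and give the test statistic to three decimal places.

z = -2.822

p̂₁ = 134/960 ≈ 0.13958, p̂₂ = 70/343 ≈ 0.20408.
Pooled p̂ = (134+70)/(960+343) = 204/1303 = 0.15656.
SE = √(p̂(1−p̂)(1/n₁+1/n₂)) = √(0.15656·0.84344·0.00395712) = √(0.000522538) = 0.02286.
z = (0.13958 − 0.20408)/0.02286 = -0.06450/0.02286 = -2.822.
p-value = P(Z > -2.822) ≈ 0.9976. With α = 0.01, fail to reject H₀.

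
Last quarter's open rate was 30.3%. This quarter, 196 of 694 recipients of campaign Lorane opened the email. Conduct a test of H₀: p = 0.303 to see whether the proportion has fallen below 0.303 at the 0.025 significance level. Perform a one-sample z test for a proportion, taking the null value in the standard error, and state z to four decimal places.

p̂ = 196/694 ≈ 0.282421.
Standard error under H₀: √(0.303×0.697/694) = 0.017444.
z = (0.282421 − 0.303)/0.017444 = -0.020579/0.017444 = -1.1797.
p-value = P(Z < -1.180) ≈ 0.1191, so at α = 0.025 we fail to reject H₀.

z = -1.1797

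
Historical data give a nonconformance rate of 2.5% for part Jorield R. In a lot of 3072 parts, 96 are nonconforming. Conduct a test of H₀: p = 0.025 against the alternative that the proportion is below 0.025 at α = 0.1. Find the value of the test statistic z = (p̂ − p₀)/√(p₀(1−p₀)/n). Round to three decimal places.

z = 2.219

p̂ = 96/3072 = 0.031250.
Standard error under H₀: √(0.025×0.975/3072) = 0.002817.
z = (0.031250 − 0.025)/0.002817 = 0.006250/0.002817 = 2.219.
p-value = P(Z < 2.219) ≈ 0.9867. With α = 0.1, fail to reject H₀.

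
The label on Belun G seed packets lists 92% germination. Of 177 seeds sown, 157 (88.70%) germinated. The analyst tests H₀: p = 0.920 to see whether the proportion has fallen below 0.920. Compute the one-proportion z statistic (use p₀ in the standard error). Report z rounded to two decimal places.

p̂ = 157/177 ≈ 0.8870.
Standard error under H₀: √(0.92×0.08/177) = 0.0204.
z = (0.8870 − 0.92)/0.0204 = -0.0330/0.0204 = -1.62.

z = -1.62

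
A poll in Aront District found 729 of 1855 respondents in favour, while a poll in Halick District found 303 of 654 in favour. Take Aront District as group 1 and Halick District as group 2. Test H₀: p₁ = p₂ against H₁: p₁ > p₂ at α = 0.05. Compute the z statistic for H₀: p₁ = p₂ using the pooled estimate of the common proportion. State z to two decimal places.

z = -3.14

p̂₁ = 729/1855 = 0.3930, p̂₂ = 303/654 = 0.4633.
Pooled p̂ = (729+303)/(1855+654) = 1032/2509 = 0.4113.
SE = √(p̂(1−p̂)(1/n₁+1/n₂)) = √(0.4113·0.5887·0.00206814) = √(0.000500769) = 0.0224.
z = (0.3930 − 0.4633)/0.0224 = -0.0703/0.0224 = -3.14.
p-value = P(Z > -3.142) ≈ 0.9992, so at α = 0.05 we fail to reject H₀.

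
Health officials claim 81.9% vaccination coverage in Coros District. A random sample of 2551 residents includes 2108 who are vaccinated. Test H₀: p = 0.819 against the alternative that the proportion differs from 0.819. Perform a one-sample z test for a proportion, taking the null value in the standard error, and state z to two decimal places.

p̂ = 2108/2551 = 0.8263.
SE = √(p₀(1−p₀)/n) = √(0.14824/2551) = 0.0076.
z = (0.8263 − 0.819)/0.0076 = 0.0073/0.0076 = 0.96.

z = 0.96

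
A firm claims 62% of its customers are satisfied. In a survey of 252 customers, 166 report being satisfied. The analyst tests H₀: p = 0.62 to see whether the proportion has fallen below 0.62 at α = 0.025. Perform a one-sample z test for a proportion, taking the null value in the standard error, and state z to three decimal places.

z = 1.267

p̂ = 166/252 = 0.65873.
Standard error under H₀: √(0.62×0.38/252) = 0.03058.
z = (0.65873 − 0.62)/0.03058 = 0.03873/0.03058 = 1.267.
p-value = P(Z < 1.267) ≈ 0.8974; since p > α = 0.025, fail to reject H₀.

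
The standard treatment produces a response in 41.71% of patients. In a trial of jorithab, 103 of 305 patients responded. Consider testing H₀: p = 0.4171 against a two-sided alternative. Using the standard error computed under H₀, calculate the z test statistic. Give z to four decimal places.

p̂ = 103/305 ≈ 0.3377049.
Under H₀, SE = √(0.4171·0.5829/305) = √(0.00079714) = 0.0282337.
z = (0.3377049 − 0.4171)/0.0282337 = -0.0793951/0.0282337 = -2.8121.

z = -2.8121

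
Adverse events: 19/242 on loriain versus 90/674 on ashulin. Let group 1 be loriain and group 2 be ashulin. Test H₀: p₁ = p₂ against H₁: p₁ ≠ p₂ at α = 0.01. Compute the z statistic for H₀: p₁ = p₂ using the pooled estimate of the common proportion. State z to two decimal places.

p̂₁ = 19/242 = 0.07851, p̂₂ = 90/674 = 0.13353.
Pooled p̂ = (19+90)/(242+674) = 109/916 = 0.11900.
SE = √(p̂(1−p̂)(1/n₁+1/n₂)) = √(0.11900·0.88100·0.00561591) = √(0.000588748) = 0.02426.
z = (0.07851 − 0.13353)/0.02426 = -0.05502/0.02426 = -2.27.
p-value = 2·P(Z > 2.267) ≈ 0.0234; since p > α = 0.01, fail to reject H₀.

z = -2.27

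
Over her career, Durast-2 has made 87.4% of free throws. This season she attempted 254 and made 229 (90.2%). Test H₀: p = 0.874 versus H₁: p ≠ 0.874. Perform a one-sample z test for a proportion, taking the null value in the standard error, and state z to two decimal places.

p̂ = 229/254 ≈ 0.90157.
Under H₀, SE = √(0.874·0.126/254) = √(0.000433559) = 0.02082.
z = (0.90157 − 0.874)/0.02082 = 0.02757/0.02082 = 1.32.
p-value = 2·P(Z > 1.324) ≈ 0.1854.

z = 1.32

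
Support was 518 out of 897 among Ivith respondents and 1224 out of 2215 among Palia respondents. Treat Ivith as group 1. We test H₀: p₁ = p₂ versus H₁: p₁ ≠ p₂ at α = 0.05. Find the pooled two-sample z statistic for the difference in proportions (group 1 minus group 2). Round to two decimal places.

p̂₁ = 518/897 ≈ 0.5775, p̂₂ = 1224/2215 ≈ 0.5526.
Pooled p̂ = (518+1224)/(897+2215) = 1742/3112 = 0.5598.
SE = √(p̂(1−p̂)(1/n₁+1/n₂)) = √(0.5598·0.4402·0.00156629) = √(0.000385978) = 0.0196.
z = (0.5775 − 0.5526)/0.0196 = 0.0249/0.0196 = 1.27.
Two-sided p-value ≈ 2·Φ(−1.267) = 0.2053, so at α = 0.05 we fail to reject H₀.

z = 1.27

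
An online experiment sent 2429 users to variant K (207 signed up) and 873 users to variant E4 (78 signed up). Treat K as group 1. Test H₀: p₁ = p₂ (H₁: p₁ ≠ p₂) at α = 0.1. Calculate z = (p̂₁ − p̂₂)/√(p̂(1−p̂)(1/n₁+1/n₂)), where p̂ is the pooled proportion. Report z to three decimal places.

p̂₁ = 207/2429 ≈ 0.085220, p̂₂ = 78/873 ≈ 0.089347.
Pooled p̂ = (207+78)/(2429+873) = 285/3302 = 0.086311.
SE = √(p̂(1−p̂)(1/n₁+1/n₂)) = √(0.086311·0.913689·0.00155717) = √(0.000122801) = 0.011082.
z = (0.085220 − 0.089347)/0.011082 = -0.004127/0.011082 = -0.372.
Two-sided p-value ≈ 2·Φ(−0.372) = 0.7096. With α = 0.1, fail to reject H₀.

z = -0.372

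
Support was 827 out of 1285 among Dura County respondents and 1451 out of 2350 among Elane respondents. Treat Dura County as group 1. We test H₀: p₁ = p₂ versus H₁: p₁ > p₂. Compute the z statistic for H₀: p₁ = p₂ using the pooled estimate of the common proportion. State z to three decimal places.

p̂₁ = 827/1285 ≈ 0.64358, p̂₂ = 1451/2350 ≈ 0.61745.
Pooled p̂ = (827+1451)/(1285+2350) = 2278/3635 = 0.62669.
SE = √(0.233951 × 0.00120374) = 0.01678.
z = (0.64358 − 0.61745)/0.01678 = 0.02613/0.01678 = 1.557.

z = 1.557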